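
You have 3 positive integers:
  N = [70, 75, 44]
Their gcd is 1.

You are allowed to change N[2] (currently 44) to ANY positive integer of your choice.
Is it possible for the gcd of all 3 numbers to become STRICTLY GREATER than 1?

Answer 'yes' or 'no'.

Answer: yes

Derivation:
Current gcd = 1
gcd of all OTHER numbers (without N[2]=44): gcd([70, 75]) = 5
The new gcd after any change is gcd(5, new_value).
This can be at most 5.
Since 5 > old gcd 1, the gcd CAN increase (e.g., set N[2] = 5).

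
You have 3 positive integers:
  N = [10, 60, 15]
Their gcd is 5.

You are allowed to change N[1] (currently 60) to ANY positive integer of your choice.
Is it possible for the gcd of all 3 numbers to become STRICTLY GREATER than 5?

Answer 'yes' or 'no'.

Current gcd = 5
gcd of all OTHER numbers (without N[1]=60): gcd([10, 15]) = 5
The new gcd after any change is gcd(5, new_value).
This can be at most 5.
Since 5 = old gcd 5, the gcd can only stay the same or decrease.

Answer: no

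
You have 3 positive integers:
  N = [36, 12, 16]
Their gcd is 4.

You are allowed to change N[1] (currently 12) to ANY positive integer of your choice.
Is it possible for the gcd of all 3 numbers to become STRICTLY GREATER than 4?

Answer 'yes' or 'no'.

Answer: no

Derivation:
Current gcd = 4
gcd of all OTHER numbers (without N[1]=12): gcd([36, 16]) = 4
The new gcd after any change is gcd(4, new_value).
This can be at most 4.
Since 4 = old gcd 4, the gcd can only stay the same or decrease.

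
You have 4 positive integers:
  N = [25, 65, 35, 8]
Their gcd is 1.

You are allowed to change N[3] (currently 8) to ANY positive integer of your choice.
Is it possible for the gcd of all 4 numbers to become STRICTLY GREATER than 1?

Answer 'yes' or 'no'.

Answer: yes

Derivation:
Current gcd = 1
gcd of all OTHER numbers (without N[3]=8): gcd([25, 65, 35]) = 5
The new gcd after any change is gcd(5, new_value).
This can be at most 5.
Since 5 > old gcd 1, the gcd CAN increase (e.g., set N[3] = 5).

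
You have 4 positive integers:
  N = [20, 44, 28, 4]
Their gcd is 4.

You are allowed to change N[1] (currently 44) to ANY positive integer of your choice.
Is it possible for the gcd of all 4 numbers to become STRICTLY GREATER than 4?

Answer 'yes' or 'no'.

Current gcd = 4
gcd of all OTHER numbers (without N[1]=44): gcd([20, 28, 4]) = 4
The new gcd after any change is gcd(4, new_value).
This can be at most 4.
Since 4 = old gcd 4, the gcd can only stay the same or decrease.

Answer: no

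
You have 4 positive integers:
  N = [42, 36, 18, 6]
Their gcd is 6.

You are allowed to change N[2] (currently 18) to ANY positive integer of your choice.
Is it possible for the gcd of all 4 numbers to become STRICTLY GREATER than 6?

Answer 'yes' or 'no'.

Answer: no

Derivation:
Current gcd = 6
gcd of all OTHER numbers (without N[2]=18): gcd([42, 36, 6]) = 6
The new gcd after any change is gcd(6, new_value).
This can be at most 6.
Since 6 = old gcd 6, the gcd can only stay the same or decrease.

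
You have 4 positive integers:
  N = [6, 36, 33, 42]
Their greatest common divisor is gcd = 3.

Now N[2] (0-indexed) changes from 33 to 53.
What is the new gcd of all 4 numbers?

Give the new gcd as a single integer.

Numbers: [6, 36, 33, 42], gcd = 3
Change: index 2, 33 -> 53
gcd of the OTHER numbers (without index 2): gcd([6, 36, 42]) = 6
New gcd = gcd(g_others, new_val) = gcd(6, 53) = 1

Answer: 1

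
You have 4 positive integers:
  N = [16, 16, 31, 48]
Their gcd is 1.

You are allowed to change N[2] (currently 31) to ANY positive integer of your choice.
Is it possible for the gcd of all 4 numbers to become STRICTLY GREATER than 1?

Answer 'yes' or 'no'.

Answer: yes

Derivation:
Current gcd = 1
gcd of all OTHER numbers (without N[2]=31): gcd([16, 16, 48]) = 16
The new gcd after any change is gcd(16, new_value).
This can be at most 16.
Since 16 > old gcd 1, the gcd CAN increase (e.g., set N[2] = 16).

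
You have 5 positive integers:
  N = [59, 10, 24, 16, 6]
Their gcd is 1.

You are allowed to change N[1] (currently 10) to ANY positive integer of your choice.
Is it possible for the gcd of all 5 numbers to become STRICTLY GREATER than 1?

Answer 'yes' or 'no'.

Current gcd = 1
gcd of all OTHER numbers (without N[1]=10): gcd([59, 24, 16, 6]) = 1
The new gcd after any change is gcd(1, new_value).
This can be at most 1.
Since 1 = old gcd 1, the gcd can only stay the same or decrease.

Answer: no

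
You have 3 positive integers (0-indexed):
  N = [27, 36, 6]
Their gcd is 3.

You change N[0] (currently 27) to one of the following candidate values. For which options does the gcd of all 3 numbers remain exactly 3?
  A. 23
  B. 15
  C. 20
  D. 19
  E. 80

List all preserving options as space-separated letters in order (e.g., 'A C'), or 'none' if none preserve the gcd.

Answer: B

Derivation:
Old gcd = 3; gcd of others (without N[0]) = 6
New gcd for candidate v: gcd(6, v). Preserves old gcd iff gcd(6, v) = 3.
  Option A: v=23, gcd(6,23)=1 -> changes
  Option B: v=15, gcd(6,15)=3 -> preserves
  Option C: v=20, gcd(6,20)=2 -> changes
  Option D: v=19, gcd(6,19)=1 -> changes
  Option E: v=80, gcd(6,80)=2 -> changes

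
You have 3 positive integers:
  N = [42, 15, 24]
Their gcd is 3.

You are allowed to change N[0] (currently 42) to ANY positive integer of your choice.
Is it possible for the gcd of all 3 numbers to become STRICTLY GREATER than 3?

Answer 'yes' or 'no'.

Answer: no

Derivation:
Current gcd = 3
gcd of all OTHER numbers (without N[0]=42): gcd([15, 24]) = 3
The new gcd after any change is gcd(3, new_value).
This can be at most 3.
Since 3 = old gcd 3, the gcd can only stay the same or decrease.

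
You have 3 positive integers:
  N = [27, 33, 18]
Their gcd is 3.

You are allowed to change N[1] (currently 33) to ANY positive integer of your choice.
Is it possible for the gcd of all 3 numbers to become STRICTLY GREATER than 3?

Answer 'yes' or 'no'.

Current gcd = 3
gcd of all OTHER numbers (without N[1]=33): gcd([27, 18]) = 9
The new gcd after any change is gcd(9, new_value).
This can be at most 9.
Since 9 > old gcd 3, the gcd CAN increase (e.g., set N[1] = 9).

Answer: yes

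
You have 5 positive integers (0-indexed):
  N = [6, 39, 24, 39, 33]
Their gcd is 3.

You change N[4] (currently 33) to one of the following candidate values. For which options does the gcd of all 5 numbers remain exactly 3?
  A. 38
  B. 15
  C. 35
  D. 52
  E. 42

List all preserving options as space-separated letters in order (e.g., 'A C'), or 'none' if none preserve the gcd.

Old gcd = 3; gcd of others (without N[4]) = 3
New gcd for candidate v: gcd(3, v). Preserves old gcd iff gcd(3, v) = 3.
  Option A: v=38, gcd(3,38)=1 -> changes
  Option B: v=15, gcd(3,15)=3 -> preserves
  Option C: v=35, gcd(3,35)=1 -> changes
  Option D: v=52, gcd(3,52)=1 -> changes
  Option E: v=42, gcd(3,42)=3 -> preserves

Answer: B E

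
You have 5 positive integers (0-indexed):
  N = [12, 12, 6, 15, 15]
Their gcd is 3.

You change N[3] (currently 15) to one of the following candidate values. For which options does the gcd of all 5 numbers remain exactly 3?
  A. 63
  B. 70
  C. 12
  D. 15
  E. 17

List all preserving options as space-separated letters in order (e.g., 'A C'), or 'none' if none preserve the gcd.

Old gcd = 3; gcd of others (without N[3]) = 3
New gcd for candidate v: gcd(3, v). Preserves old gcd iff gcd(3, v) = 3.
  Option A: v=63, gcd(3,63)=3 -> preserves
  Option B: v=70, gcd(3,70)=1 -> changes
  Option C: v=12, gcd(3,12)=3 -> preserves
  Option D: v=15, gcd(3,15)=3 -> preserves
  Option E: v=17, gcd(3,17)=1 -> changes

Answer: A C D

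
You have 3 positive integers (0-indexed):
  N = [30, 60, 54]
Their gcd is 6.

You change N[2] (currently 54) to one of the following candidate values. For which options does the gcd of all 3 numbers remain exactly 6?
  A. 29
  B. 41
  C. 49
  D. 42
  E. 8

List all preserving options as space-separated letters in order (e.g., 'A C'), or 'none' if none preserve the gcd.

Answer: D

Derivation:
Old gcd = 6; gcd of others (without N[2]) = 30
New gcd for candidate v: gcd(30, v). Preserves old gcd iff gcd(30, v) = 6.
  Option A: v=29, gcd(30,29)=1 -> changes
  Option B: v=41, gcd(30,41)=1 -> changes
  Option C: v=49, gcd(30,49)=1 -> changes
  Option D: v=42, gcd(30,42)=6 -> preserves
  Option E: v=8, gcd(30,8)=2 -> changes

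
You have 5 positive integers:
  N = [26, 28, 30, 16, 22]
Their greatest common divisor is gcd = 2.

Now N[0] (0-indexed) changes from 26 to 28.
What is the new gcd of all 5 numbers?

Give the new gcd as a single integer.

Numbers: [26, 28, 30, 16, 22], gcd = 2
Change: index 0, 26 -> 28
gcd of the OTHER numbers (without index 0): gcd([28, 30, 16, 22]) = 2
New gcd = gcd(g_others, new_val) = gcd(2, 28) = 2

Answer: 2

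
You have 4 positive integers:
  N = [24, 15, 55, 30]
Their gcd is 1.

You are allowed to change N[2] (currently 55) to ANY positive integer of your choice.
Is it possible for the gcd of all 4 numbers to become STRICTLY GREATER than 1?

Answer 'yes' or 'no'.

Current gcd = 1
gcd of all OTHER numbers (without N[2]=55): gcd([24, 15, 30]) = 3
The new gcd after any change is gcd(3, new_value).
This can be at most 3.
Since 3 > old gcd 1, the gcd CAN increase (e.g., set N[2] = 3).

Answer: yes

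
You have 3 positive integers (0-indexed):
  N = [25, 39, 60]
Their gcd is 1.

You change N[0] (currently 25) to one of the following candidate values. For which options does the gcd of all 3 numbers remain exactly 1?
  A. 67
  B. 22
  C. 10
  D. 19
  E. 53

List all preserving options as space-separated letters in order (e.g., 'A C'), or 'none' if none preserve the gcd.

Answer: A B C D E

Derivation:
Old gcd = 1; gcd of others (without N[0]) = 3
New gcd for candidate v: gcd(3, v). Preserves old gcd iff gcd(3, v) = 1.
  Option A: v=67, gcd(3,67)=1 -> preserves
  Option B: v=22, gcd(3,22)=1 -> preserves
  Option C: v=10, gcd(3,10)=1 -> preserves
  Option D: v=19, gcd(3,19)=1 -> preserves
  Option E: v=53, gcd(3,53)=1 -> preserves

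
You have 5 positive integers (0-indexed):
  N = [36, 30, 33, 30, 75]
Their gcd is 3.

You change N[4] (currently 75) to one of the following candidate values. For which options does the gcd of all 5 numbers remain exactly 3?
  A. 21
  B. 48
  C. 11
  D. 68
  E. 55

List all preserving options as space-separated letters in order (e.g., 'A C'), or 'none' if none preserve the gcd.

Old gcd = 3; gcd of others (without N[4]) = 3
New gcd for candidate v: gcd(3, v). Preserves old gcd iff gcd(3, v) = 3.
  Option A: v=21, gcd(3,21)=3 -> preserves
  Option B: v=48, gcd(3,48)=3 -> preserves
  Option C: v=11, gcd(3,11)=1 -> changes
  Option D: v=68, gcd(3,68)=1 -> changes
  Option E: v=55, gcd(3,55)=1 -> changes

Answer: A B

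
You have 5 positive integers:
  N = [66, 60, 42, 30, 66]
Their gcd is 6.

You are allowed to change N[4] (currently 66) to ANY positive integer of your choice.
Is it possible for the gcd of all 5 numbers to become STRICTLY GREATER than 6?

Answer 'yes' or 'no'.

Current gcd = 6
gcd of all OTHER numbers (without N[4]=66): gcd([66, 60, 42, 30]) = 6
The new gcd after any change is gcd(6, new_value).
This can be at most 6.
Since 6 = old gcd 6, the gcd can only stay the same or decrease.

Answer: no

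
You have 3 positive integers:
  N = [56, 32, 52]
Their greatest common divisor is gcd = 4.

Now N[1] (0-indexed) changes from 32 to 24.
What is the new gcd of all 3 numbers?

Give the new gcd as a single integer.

Answer: 4

Derivation:
Numbers: [56, 32, 52], gcd = 4
Change: index 1, 32 -> 24
gcd of the OTHER numbers (without index 1): gcd([56, 52]) = 4
New gcd = gcd(g_others, new_val) = gcd(4, 24) = 4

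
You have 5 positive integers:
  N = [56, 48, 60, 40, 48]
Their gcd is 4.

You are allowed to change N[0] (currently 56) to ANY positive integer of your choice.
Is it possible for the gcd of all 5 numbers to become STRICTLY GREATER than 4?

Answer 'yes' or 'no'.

Current gcd = 4
gcd of all OTHER numbers (without N[0]=56): gcd([48, 60, 40, 48]) = 4
The new gcd after any change is gcd(4, new_value).
This can be at most 4.
Since 4 = old gcd 4, the gcd can only stay the same or decrease.

Answer: no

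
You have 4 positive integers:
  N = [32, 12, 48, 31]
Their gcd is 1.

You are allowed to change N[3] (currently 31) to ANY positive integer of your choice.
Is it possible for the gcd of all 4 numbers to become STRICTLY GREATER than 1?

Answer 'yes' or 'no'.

Current gcd = 1
gcd of all OTHER numbers (without N[3]=31): gcd([32, 12, 48]) = 4
The new gcd after any change is gcd(4, new_value).
This can be at most 4.
Since 4 > old gcd 1, the gcd CAN increase (e.g., set N[3] = 4).

Answer: yes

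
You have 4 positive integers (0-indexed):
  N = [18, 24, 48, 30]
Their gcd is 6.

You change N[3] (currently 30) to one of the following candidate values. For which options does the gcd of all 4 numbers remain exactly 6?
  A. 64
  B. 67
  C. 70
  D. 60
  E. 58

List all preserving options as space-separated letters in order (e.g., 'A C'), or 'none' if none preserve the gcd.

Old gcd = 6; gcd of others (without N[3]) = 6
New gcd for candidate v: gcd(6, v). Preserves old gcd iff gcd(6, v) = 6.
  Option A: v=64, gcd(6,64)=2 -> changes
  Option B: v=67, gcd(6,67)=1 -> changes
  Option C: v=70, gcd(6,70)=2 -> changes
  Option D: v=60, gcd(6,60)=6 -> preserves
  Option E: v=58, gcd(6,58)=2 -> changes

Answer: D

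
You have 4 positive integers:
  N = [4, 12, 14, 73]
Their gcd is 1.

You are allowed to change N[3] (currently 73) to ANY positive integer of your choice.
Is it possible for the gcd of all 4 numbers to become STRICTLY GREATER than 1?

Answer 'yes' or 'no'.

Current gcd = 1
gcd of all OTHER numbers (without N[3]=73): gcd([4, 12, 14]) = 2
The new gcd after any change is gcd(2, new_value).
This can be at most 2.
Since 2 > old gcd 1, the gcd CAN increase (e.g., set N[3] = 2).

Answer: yes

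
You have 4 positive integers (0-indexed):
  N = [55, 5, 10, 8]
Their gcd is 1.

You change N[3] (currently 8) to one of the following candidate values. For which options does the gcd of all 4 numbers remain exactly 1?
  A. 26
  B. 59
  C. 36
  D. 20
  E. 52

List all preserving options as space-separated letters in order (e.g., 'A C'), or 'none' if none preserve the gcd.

Answer: A B C E

Derivation:
Old gcd = 1; gcd of others (without N[3]) = 5
New gcd for candidate v: gcd(5, v). Preserves old gcd iff gcd(5, v) = 1.
  Option A: v=26, gcd(5,26)=1 -> preserves
  Option B: v=59, gcd(5,59)=1 -> preserves
  Option C: v=36, gcd(5,36)=1 -> preserves
  Option D: v=20, gcd(5,20)=5 -> changes
  Option E: v=52, gcd(5,52)=1 -> preserves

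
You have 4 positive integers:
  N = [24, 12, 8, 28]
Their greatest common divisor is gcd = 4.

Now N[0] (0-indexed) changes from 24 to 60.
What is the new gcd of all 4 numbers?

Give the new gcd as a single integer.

Numbers: [24, 12, 8, 28], gcd = 4
Change: index 0, 24 -> 60
gcd of the OTHER numbers (without index 0): gcd([12, 8, 28]) = 4
New gcd = gcd(g_others, new_val) = gcd(4, 60) = 4

Answer: 4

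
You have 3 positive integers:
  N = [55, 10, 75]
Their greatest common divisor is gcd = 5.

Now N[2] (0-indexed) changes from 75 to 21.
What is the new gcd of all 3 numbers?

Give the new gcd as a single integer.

Numbers: [55, 10, 75], gcd = 5
Change: index 2, 75 -> 21
gcd of the OTHER numbers (without index 2): gcd([55, 10]) = 5
New gcd = gcd(g_others, new_val) = gcd(5, 21) = 1

Answer: 1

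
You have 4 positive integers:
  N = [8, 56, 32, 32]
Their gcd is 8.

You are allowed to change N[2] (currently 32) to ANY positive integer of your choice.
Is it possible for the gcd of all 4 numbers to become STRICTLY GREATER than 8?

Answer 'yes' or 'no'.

Answer: no

Derivation:
Current gcd = 8
gcd of all OTHER numbers (without N[2]=32): gcd([8, 56, 32]) = 8
The new gcd after any change is gcd(8, new_value).
This can be at most 8.
Since 8 = old gcd 8, the gcd can only stay the same or decrease.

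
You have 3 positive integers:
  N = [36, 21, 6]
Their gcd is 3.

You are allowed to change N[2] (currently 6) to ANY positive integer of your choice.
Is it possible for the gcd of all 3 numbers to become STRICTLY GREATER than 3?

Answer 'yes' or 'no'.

Current gcd = 3
gcd of all OTHER numbers (without N[2]=6): gcd([36, 21]) = 3
The new gcd after any change is gcd(3, new_value).
This can be at most 3.
Since 3 = old gcd 3, the gcd can only stay the same or decrease.

Answer: no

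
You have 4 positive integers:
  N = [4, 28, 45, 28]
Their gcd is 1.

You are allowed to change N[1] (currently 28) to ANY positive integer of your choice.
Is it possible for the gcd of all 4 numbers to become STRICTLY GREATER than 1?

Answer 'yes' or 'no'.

Current gcd = 1
gcd of all OTHER numbers (without N[1]=28): gcd([4, 45, 28]) = 1
The new gcd after any change is gcd(1, new_value).
This can be at most 1.
Since 1 = old gcd 1, the gcd can only stay the same or decrease.

Answer: no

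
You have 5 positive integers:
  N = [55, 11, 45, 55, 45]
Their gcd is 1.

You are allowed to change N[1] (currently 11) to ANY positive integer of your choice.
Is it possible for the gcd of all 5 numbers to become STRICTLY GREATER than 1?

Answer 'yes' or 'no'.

Answer: yes

Derivation:
Current gcd = 1
gcd of all OTHER numbers (without N[1]=11): gcd([55, 45, 55, 45]) = 5
The new gcd after any change is gcd(5, new_value).
This can be at most 5.
Since 5 > old gcd 1, the gcd CAN increase (e.g., set N[1] = 5).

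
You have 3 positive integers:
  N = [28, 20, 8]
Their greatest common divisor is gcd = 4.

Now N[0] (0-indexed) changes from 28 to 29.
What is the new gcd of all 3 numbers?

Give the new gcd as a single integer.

Answer: 1

Derivation:
Numbers: [28, 20, 8], gcd = 4
Change: index 0, 28 -> 29
gcd of the OTHER numbers (without index 0): gcd([20, 8]) = 4
New gcd = gcd(g_others, new_val) = gcd(4, 29) = 1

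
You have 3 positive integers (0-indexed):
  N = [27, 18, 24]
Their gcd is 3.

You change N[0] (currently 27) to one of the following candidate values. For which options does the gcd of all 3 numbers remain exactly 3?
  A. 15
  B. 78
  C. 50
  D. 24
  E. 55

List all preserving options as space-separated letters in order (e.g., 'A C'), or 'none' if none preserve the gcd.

Answer: A

Derivation:
Old gcd = 3; gcd of others (without N[0]) = 6
New gcd for candidate v: gcd(6, v). Preserves old gcd iff gcd(6, v) = 3.
  Option A: v=15, gcd(6,15)=3 -> preserves
  Option B: v=78, gcd(6,78)=6 -> changes
  Option C: v=50, gcd(6,50)=2 -> changes
  Option D: v=24, gcd(6,24)=6 -> changes
  Option E: v=55, gcd(6,55)=1 -> changes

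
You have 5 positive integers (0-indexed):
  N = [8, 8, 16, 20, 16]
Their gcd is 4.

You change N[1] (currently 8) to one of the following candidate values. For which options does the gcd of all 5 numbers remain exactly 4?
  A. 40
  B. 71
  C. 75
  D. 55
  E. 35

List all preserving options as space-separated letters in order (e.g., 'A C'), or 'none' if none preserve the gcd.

Answer: A

Derivation:
Old gcd = 4; gcd of others (without N[1]) = 4
New gcd for candidate v: gcd(4, v). Preserves old gcd iff gcd(4, v) = 4.
  Option A: v=40, gcd(4,40)=4 -> preserves
  Option B: v=71, gcd(4,71)=1 -> changes
  Option C: v=75, gcd(4,75)=1 -> changes
  Option D: v=55, gcd(4,55)=1 -> changes
  Option E: v=35, gcd(4,35)=1 -> changes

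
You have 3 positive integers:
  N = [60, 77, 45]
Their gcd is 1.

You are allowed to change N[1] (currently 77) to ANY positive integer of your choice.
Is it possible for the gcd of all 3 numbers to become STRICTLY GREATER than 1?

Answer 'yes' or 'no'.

Answer: yes

Derivation:
Current gcd = 1
gcd of all OTHER numbers (without N[1]=77): gcd([60, 45]) = 15
The new gcd after any change is gcd(15, new_value).
This can be at most 15.
Since 15 > old gcd 1, the gcd CAN increase (e.g., set N[1] = 15).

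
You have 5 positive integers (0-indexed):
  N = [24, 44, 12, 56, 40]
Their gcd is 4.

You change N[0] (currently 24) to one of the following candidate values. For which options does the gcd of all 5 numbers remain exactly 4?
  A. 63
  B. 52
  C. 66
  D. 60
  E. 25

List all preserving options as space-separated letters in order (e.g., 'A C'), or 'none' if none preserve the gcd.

Old gcd = 4; gcd of others (without N[0]) = 4
New gcd for candidate v: gcd(4, v). Preserves old gcd iff gcd(4, v) = 4.
  Option A: v=63, gcd(4,63)=1 -> changes
  Option B: v=52, gcd(4,52)=4 -> preserves
  Option C: v=66, gcd(4,66)=2 -> changes
  Option D: v=60, gcd(4,60)=4 -> preserves
  Option E: v=25, gcd(4,25)=1 -> changes

Answer: B D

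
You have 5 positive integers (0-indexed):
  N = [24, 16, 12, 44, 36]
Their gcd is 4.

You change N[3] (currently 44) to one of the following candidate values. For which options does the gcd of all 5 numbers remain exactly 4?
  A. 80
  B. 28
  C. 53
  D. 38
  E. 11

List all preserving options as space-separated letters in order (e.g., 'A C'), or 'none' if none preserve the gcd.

Old gcd = 4; gcd of others (without N[3]) = 4
New gcd for candidate v: gcd(4, v). Preserves old gcd iff gcd(4, v) = 4.
  Option A: v=80, gcd(4,80)=4 -> preserves
  Option B: v=28, gcd(4,28)=4 -> preserves
  Option C: v=53, gcd(4,53)=1 -> changes
  Option D: v=38, gcd(4,38)=2 -> changes
  Option E: v=11, gcd(4,11)=1 -> changes

Answer: A B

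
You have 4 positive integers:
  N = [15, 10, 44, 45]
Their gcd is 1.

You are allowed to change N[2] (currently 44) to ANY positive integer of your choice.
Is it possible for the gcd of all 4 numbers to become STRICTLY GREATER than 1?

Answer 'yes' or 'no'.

Current gcd = 1
gcd of all OTHER numbers (without N[2]=44): gcd([15, 10, 45]) = 5
The new gcd after any change is gcd(5, new_value).
This can be at most 5.
Since 5 > old gcd 1, the gcd CAN increase (e.g., set N[2] = 5).

Answer: yes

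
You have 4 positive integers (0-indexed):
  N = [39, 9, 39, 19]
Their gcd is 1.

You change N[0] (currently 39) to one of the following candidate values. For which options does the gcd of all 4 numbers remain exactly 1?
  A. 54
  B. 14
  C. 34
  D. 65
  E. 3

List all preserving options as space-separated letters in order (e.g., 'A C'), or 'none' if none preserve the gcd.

Answer: A B C D E

Derivation:
Old gcd = 1; gcd of others (without N[0]) = 1
New gcd for candidate v: gcd(1, v). Preserves old gcd iff gcd(1, v) = 1.
  Option A: v=54, gcd(1,54)=1 -> preserves
  Option B: v=14, gcd(1,14)=1 -> preserves
  Option C: v=34, gcd(1,34)=1 -> preserves
  Option D: v=65, gcd(1,65)=1 -> preserves
  Option E: v=3, gcd(1,3)=1 -> preserves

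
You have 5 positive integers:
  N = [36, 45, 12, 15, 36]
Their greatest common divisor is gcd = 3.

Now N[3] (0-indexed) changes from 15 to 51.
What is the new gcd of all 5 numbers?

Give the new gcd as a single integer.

Numbers: [36, 45, 12, 15, 36], gcd = 3
Change: index 3, 15 -> 51
gcd of the OTHER numbers (without index 3): gcd([36, 45, 12, 36]) = 3
New gcd = gcd(g_others, new_val) = gcd(3, 51) = 3

Answer: 3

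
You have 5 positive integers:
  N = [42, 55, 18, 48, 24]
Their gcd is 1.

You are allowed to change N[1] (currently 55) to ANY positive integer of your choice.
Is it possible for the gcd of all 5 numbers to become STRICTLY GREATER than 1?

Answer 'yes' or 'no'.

Current gcd = 1
gcd of all OTHER numbers (without N[1]=55): gcd([42, 18, 48, 24]) = 6
The new gcd after any change is gcd(6, new_value).
This can be at most 6.
Since 6 > old gcd 1, the gcd CAN increase (e.g., set N[1] = 6).

Answer: yes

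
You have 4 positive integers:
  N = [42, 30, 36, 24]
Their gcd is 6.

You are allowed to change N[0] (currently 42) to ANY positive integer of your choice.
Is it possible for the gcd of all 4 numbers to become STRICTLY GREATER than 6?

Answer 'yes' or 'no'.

Current gcd = 6
gcd of all OTHER numbers (without N[0]=42): gcd([30, 36, 24]) = 6
The new gcd after any change is gcd(6, new_value).
This can be at most 6.
Since 6 = old gcd 6, the gcd can only stay the same or decrease.

Answer: no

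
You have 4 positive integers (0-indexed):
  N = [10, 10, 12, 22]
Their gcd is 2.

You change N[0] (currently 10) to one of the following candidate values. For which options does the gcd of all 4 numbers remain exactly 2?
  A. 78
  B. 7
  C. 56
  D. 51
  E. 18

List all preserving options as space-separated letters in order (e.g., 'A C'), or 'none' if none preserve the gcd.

Answer: A C E

Derivation:
Old gcd = 2; gcd of others (without N[0]) = 2
New gcd for candidate v: gcd(2, v). Preserves old gcd iff gcd(2, v) = 2.
  Option A: v=78, gcd(2,78)=2 -> preserves
  Option B: v=7, gcd(2,7)=1 -> changes
  Option C: v=56, gcd(2,56)=2 -> preserves
  Option D: v=51, gcd(2,51)=1 -> changes
  Option E: v=18, gcd(2,18)=2 -> preserves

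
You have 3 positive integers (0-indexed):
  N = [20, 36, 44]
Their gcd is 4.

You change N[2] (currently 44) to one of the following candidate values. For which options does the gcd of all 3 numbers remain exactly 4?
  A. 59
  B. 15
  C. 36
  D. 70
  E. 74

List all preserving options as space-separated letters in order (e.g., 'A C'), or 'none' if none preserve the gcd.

Answer: C

Derivation:
Old gcd = 4; gcd of others (without N[2]) = 4
New gcd for candidate v: gcd(4, v). Preserves old gcd iff gcd(4, v) = 4.
  Option A: v=59, gcd(4,59)=1 -> changes
  Option B: v=15, gcd(4,15)=1 -> changes
  Option C: v=36, gcd(4,36)=4 -> preserves
  Option D: v=70, gcd(4,70)=2 -> changes
  Option E: v=74, gcd(4,74)=2 -> changes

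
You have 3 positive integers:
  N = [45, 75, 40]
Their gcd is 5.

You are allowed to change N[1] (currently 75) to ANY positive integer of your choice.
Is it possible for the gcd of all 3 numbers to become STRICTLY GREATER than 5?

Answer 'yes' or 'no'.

Answer: no

Derivation:
Current gcd = 5
gcd of all OTHER numbers (without N[1]=75): gcd([45, 40]) = 5
The new gcd after any change is gcd(5, new_value).
This can be at most 5.
Since 5 = old gcd 5, the gcd can only stay the same or decrease.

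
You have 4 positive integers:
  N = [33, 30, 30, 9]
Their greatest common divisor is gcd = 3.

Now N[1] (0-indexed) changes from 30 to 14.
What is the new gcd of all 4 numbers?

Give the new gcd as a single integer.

Answer: 1

Derivation:
Numbers: [33, 30, 30, 9], gcd = 3
Change: index 1, 30 -> 14
gcd of the OTHER numbers (without index 1): gcd([33, 30, 9]) = 3
New gcd = gcd(g_others, new_val) = gcd(3, 14) = 1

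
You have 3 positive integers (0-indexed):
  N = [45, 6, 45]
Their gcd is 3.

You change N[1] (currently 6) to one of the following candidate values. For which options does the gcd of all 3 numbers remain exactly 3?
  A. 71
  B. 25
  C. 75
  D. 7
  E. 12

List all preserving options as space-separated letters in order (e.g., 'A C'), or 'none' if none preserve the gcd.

Answer: E

Derivation:
Old gcd = 3; gcd of others (without N[1]) = 45
New gcd for candidate v: gcd(45, v). Preserves old gcd iff gcd(45, v) = 3.
  Option A: v=71, gcd(45,71)=1 -> changes
  Option B: v=25, gcd(45,25)=5 -> changes
  Option C: v=75, gcd(45,75)=15 -> changes
  Option D: v=7, gcd(45,7)=1 -> changes
  Option E: v=12, gcd(45,12)=3 -> preserves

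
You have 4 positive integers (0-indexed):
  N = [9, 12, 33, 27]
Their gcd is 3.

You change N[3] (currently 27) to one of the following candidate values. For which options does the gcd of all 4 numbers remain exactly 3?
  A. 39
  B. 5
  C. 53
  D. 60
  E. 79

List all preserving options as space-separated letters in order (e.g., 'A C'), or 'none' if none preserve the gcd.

Answer: A D

Derivation:
Old gcd = 3; gcd of others (without N[3]) = 3
New gcd for candidate v: gcd(3, v). Preserves old gcd iff gcd(3, v) = 3.
  Option A: v=39, gcd(3,39)=3 -> preserves
  Option B: v=5, gcd(3,5)=1 -> changes
  Option C: v=53, gcd(3,53)=1 -> changes
  Option D: v=60, gcd(3,60)=3 -> preserves
  Option E: v=79, gcd(3,79)=1 -> changes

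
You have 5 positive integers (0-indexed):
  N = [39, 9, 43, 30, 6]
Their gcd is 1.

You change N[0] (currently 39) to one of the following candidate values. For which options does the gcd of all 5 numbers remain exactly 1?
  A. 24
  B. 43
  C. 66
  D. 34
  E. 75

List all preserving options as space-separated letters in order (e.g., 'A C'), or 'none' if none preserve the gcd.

Answer: A B C D E

Derivation:
Old gcd = 1; gcd of others (without N[0]) = 1
New gcd for candidate v: gcd(1, v). Preserves old gcd iff gcd(1, v) = 1.
  Option A: v=24, gcd(1,24)=1 -> preserves
  Option B: v=43, gcd(1,43)=1 -> preserves
  Option C: v=66, gcd(1,66)=1 -> preserves
  Option D: v=34, gcd(1,34)=1 -> preserves
  Option E: v=75, gcd(1,75)=1 -> preserves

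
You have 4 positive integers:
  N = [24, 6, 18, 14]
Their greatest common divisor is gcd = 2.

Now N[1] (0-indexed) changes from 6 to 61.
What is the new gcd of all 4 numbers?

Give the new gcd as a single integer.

Answer: 1

Derivation:
Numbers: [24, 6, 18, 14], gcd = 2
Change: index 1, 6 -> 61
gcd of the OTHER numbers (without index 1): gcd([24, 18, 14]) = 2
New gcd = gcd(g_others, new_val) = gcd(2, 61) = 1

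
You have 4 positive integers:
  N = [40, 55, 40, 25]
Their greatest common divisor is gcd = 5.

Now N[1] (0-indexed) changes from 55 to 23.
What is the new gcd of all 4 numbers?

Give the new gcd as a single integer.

Numbers: [40, 55, 40, 25], gcd = 5
Change: index 1, 55 -> 23
gcd of the OTHER numbers (without index 1): gcd([40, 40, 25]) = 5
New gcd = gcd(g_others, new_val) = gcd(5, 23) = 1

Answer: 1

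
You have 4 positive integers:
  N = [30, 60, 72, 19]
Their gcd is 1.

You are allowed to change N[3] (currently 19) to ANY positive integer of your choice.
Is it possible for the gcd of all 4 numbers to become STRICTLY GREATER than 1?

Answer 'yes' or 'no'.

Current gcd = 1
gcd of all OTHER numbers (without N[3]=19): gcd([30, 60, 72]) = 6
The new gcd after any change is gcd(6, new_value).
This can be at most 6.
Since 6 > old gcd 1, the gcd CAN increase (e.g., set N[3] = 6).

Answer: yes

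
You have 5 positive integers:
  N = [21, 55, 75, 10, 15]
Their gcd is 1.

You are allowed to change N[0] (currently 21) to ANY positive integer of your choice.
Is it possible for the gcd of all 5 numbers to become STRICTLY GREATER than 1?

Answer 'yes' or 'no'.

Answer: yes

Derivation:
Current gcd = 1
gcd of all OTHER numbers (without N[0]=21): gcd([55, 75, 10, 15]) = 5
The new gcd after any change is gcd(5, new_value).
This can be at most 5.
Since 5 > old gcd 1, the gcd CAN increase (e.g., set N[0] = 5).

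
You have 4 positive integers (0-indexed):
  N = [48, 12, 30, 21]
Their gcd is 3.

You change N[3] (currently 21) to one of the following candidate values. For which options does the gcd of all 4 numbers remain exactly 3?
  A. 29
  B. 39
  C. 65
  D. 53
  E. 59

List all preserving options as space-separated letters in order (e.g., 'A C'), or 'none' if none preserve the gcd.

Old gcd = 3; gcd of others (without N[3]) = 6
New gcd for candidate v: gcd(6, v). Preserves old gcd iff gcd(6, v) = 3.
  Option A: v=29, gcd(6,29)=1 -> changes
  Option B: v=39, gcd(6,39)=3 -> preserves
  Option C: v=65, gcd(6,65)=1 -> changes
  Option D: v=53, gcd(6,53)=1 -> changes
  Option E: v=59, gcd(6,59)=1 -> changes

Answer: B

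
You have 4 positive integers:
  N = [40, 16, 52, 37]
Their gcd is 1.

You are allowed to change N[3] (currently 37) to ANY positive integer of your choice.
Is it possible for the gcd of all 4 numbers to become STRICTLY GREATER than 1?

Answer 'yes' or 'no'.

Current gcd = 1
gcd of all OTHER numbers (without N[3]=37): gcd([40, 16, 52]) = 4
The new gcd after any change is gcd(4, new_value).
This can be at most 4.
Since 4 > old gcd 1, the gcd CAN increase (e.g., set N[3] = 4).

Answer: yes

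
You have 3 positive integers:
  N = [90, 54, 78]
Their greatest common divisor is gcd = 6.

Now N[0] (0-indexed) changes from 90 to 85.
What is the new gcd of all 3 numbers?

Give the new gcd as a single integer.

Numbers: [90, 54, 78], gcd = 6
Change: index 0, 90 -> 85
gcd of the OTHER numbers (without index 0): gcd([54, 78]) = 6
New gcd = gcd(g_others, new_val) = gcd(6, 85) = 1

Answer: 1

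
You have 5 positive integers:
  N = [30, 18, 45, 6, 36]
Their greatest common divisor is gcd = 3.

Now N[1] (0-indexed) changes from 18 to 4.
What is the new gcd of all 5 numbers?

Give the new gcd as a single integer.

Answer: 1

Derivation:
Numbers: [30, 18, 45, 6, 36], gcd = 3
Change: index 1, 18 -> 4
gcd of the OTHER numbers (without index 1): gcd([30, 45, 6, 36]) = 3
New gcd = gcd(g_others, new_val) = gcd(3, 4) = 1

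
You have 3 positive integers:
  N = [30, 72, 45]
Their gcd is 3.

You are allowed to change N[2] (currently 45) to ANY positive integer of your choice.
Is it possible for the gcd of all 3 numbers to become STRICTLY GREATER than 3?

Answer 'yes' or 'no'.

Answer: yes

Derivation:
Current gcd = 3
gcd of all OTHER numbers (without N[2]=45): gcd([30, 72]) = 6
The new gcd after any change is gcd(6, new_value).
This can be at most 6.
Since 6 > old gcd 3, the gcd CAN increase (e.g., set N[2] = 6).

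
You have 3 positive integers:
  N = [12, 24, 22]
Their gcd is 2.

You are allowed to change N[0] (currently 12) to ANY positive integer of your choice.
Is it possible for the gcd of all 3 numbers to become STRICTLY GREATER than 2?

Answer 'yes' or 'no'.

Answer: no

Derivation:
Current gcd = 2
gcd of all OTHER numbers (without N[0]=12): gcd([24, 22]) = 2
The new gcd after any change is gcd(2, new_value).
This can be at most 2.
Since 2 = old gcd 2, the gcd can only stay the same or decrease.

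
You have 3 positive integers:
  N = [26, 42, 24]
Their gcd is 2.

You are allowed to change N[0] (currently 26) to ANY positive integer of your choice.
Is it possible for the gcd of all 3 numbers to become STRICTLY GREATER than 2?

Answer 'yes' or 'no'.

Current gcd = 2
gcd of all OTHER numbers (without N[0]=26): gcd([42, 24]) = 6
The new gcd after any change is gcd(6, new_value).
This can be at most 6.
Since 6 > old gcd 2, the gcd CAN increase (e.g., set N[0] = 6).

Answer: yes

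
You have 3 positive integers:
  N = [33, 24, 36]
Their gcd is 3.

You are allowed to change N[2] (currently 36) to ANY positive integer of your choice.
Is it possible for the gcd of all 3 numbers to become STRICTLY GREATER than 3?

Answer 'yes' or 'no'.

Current gcd = 3
gcd of all OTHER numbers (without N[2]=36): gcd([33, 24]) = 3
The new gcd after any change is gcd(3, new_value).
This can be at most 3.
Since 3 = old gcd 3, the gcd can only stay the same or decrease.

Answer: no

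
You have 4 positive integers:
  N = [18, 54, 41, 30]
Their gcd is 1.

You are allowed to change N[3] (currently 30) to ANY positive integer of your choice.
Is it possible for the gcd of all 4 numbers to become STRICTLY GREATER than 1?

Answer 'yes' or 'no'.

Current gcd = 1
gcd of all OTHER numbers (without N[3]=30): gcd([18, 54, 41]) = 1
The new gcd after any change is gcd(1, new_value).
This can be at most 1.
Since 1 = old gcd 1, the gcd can only stay the same or decrease.

Answer: no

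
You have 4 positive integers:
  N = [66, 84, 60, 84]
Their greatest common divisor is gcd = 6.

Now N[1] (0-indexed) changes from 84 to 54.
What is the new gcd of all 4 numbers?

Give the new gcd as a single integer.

Numbers: [66, 84, 60, 84], gcd = 6
Change: index 1, 84 -> 54
gcd of the OTHER numbers (without index 1): gcd([66, 60, 84]) = 6
New gcd = gcd(g_others, new_val) = gcd(6, 54) = 6

Answer: 6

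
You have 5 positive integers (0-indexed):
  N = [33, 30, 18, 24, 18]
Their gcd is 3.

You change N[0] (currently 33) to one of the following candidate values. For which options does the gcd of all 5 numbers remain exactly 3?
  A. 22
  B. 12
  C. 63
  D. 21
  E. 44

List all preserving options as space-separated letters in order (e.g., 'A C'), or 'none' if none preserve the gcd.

Answer: C D

Derivation:
Old gcd = 3; gcd of others (without N[0]) = 6
New gcd for candidate v: gcd(6, v). Preserves old gcd iff gcd(6, v) = 3.
  Option A: v=22, gcd(6,22)=2 -> changes
  Option B: v=12, gcd(6,12)=6 -> changes
  Option C: v=63, gcd(6,63)=3 -> preserves
  Option D: v=21, gcd(6,21)=3 -> preserves
  Option E: v=44, gcd(6,44)=2 -> changes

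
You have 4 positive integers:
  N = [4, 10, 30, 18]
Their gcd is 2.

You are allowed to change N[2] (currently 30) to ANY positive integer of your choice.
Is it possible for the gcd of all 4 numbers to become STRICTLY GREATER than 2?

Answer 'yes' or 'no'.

Answer: no

Derivation:
Current gcd = 2
gcd of all OTHER numbers (without N[2]=30): gcd([4, 10, 18]) = 2
The new gcd after any change is gcd(2, new_value).
This can be at most 2.
Since 2 = old gcd 2, the gcd can only stay the same or decrease.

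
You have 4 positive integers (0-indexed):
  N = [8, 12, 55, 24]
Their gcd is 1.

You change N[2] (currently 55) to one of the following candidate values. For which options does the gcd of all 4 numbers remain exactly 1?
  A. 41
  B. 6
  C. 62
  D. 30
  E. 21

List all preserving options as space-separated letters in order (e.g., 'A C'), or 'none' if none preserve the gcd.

Old gcd = 1; gcd of others (without N[2]) = 4
New gcd for candidate v: gcd(4, v). Preserves old gcd iff gcd(4, v) = 1.
  Option A: v=41, gcd(4,41)=1 -> preserves
  Option B: v=6, gcd(4,6)=2 -> changes
  Option C: v=62, gcd(4,62)=2 -> changes
  Option D: v=30, gcd(4,30)=2 -> changes
  Option E: v=21, gcd(4,21)=1 -> preserves

Answer: A E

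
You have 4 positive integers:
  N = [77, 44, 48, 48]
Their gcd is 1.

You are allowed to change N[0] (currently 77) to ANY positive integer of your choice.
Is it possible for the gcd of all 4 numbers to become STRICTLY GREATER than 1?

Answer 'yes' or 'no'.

Current gcd = 1
gcd of all OTHER numbers (without N[0]=77): gcd([44, 48, 48]) = 4
The new gcd after any change is gcd(4, new_value).
This can be at most 4.
Since 4 > old gcd 1, the gcd CAN increase (e.g., set N[0] = 4).

Answer: yes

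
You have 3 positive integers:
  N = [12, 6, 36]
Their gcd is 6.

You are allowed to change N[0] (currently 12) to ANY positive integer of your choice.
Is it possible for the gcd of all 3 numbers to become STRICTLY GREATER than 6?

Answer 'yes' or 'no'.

Answer: no

Derivation:
Current gcd = 6
gcd of all OTHER numbers (without N[0]=12): gcd([6, 36]) = 6
The new gcd after any change is gcd(6, new_value).
This can be at most 6.
Since 6 = old gcd 6, the gcd can only stay the same or decrease.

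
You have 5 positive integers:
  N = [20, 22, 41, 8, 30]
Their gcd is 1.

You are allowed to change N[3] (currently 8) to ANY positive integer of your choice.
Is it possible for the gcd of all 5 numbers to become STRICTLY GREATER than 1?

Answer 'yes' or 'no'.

Current gcd = 1
gcd of all OTHER numbers (without N[3]=8): gcd([20, 22, 41, 30]) = 1
The new gcd after any change is gcd(1, new_value).
This can be at most 1.
Since 1 = old gcd 1, the gcd can only stay the same or decrease.

Answer: no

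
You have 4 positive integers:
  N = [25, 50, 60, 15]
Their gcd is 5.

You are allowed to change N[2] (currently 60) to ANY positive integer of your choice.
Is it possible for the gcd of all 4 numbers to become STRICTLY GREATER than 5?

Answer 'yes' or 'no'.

Current gcd = 5
gcd of all OTHER numbers (without N[2]=60): gcd([25, 50, 15]) = 5
The new gcd after any change is gcd(5, new_value).
This can be at most 5.
Since 5 = old gcd 5, the gcd can only stay the same or decrease.

Answer: no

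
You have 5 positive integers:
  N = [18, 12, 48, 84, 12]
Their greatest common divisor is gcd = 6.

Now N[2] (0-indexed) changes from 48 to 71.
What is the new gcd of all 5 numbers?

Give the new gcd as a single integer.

Numbers: [18, 12, 48, 84, 12], gcd = 6
Change: index 2, 48 -> 71
gcd of the OTHER numbers (without index 2): gcd([18, 12, 84, 12]) = 6
New gcd = gcd(g_others, new_val) = gcd(6, 71) = 1

Answer: 1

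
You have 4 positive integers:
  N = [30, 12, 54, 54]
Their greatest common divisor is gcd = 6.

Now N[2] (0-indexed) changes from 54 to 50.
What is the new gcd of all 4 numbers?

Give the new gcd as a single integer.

Answer: 2

Derivation:
Numbers: [30, 12, 54, 54], gcd = 6
Change: index 2, 54 -> 50
gcd of the OTHER numbers (without index 2): gcd([30, 12, 54]) = 6
New gcd = gcd(g_others, new_val) = gcd(6, 50) = 2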